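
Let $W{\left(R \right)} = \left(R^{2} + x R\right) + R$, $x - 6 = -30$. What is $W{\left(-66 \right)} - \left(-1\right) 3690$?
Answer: $9564$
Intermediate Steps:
$x = -24$ ($x = 6 - 30 = -24$)
$W{\left(R \right)} = R^{2} - 23 R$ ($W{\left(R \right)} = \left(R^{2} - 24 R\right) + R = R^{2} - 23 R$)
$W{\left(-66 \right)} - \left(-1\right) 3690 = - 66 \left(-23 - 66\right) - \left(-1\right) 3690 = \left(-66\right) \left(-89\right) - -3690 = 5874 + 3690 = 9564$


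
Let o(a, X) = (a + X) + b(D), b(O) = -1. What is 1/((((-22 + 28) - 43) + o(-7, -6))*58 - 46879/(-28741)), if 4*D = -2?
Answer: -28741/84968999 ≈ -0.00033825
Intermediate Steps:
D = -1/2 (D = (1/4)*(-2) = -1/2 ≈ -0.50000)
o(a, X) = -1 + X + a (o(a, X) = (a + X) - 1 = (X + a) - 1 = -1 + X + a)
1/((((-22 + 28) - 43) + o(-7, -6))*58 - 46879/(-28741)) = 1/((((-22 + 28) - 43) + (-1 - 6 - 7))*58 - 46879/(-28741)) = 1/(((6 - 43) - 14)*58 - 46879*(-1/28741)) = 1/((-37 - 14)*58 + 46879/28741) = 1/(-51*58 + 46879/28741) = 1/(-2958 + 46879/28741) = 1/(-84968999/28741) = -28741/84968999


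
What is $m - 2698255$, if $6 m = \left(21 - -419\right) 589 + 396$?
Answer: $- \frac{7964987}{3} \approx -2.655 \cdot 10^{6}$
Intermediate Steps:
$m = \frac{129778}{3}$ ($m = \frac{\left(21 - -419\right) 589 + 396}{6} = \frac{\left(21 + 419\right) 589 + 396}{6} = \frac{440 \cdot 589 + 396}{6} = \frac{259160 + 396}{6} = \frac{1}{6} \cdot 259556 = \frac{129778}{3} \approx 43259.0$)
$m - 2698255 = \frac{129778}{3} - 2698255 = - \frac{7964987}{3}$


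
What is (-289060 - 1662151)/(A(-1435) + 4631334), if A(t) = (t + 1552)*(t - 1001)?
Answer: -1951211/4346322 ≈ -0.44893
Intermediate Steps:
A(t) = (-1001 + t)*(1552 + t) (A(t) = (1552 + t)*(-1001 + t) = (-1001 + t)*(1552 + t))
(-289060 - 1662151)/(A(-1435) + 4631334) = (-289060 - 1662151)/((-1553552 + (-1435)**2 + 551*(-1435)) + 4631334) = -1951211/((-1553552 + 2059225 - 790685) + 4631334) = -1951211/(-285012 + 4631334) = -1951211/4346322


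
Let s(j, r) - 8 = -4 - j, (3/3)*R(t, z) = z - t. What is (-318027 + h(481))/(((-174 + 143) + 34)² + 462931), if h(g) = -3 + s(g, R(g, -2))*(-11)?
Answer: -312783/462940 ≈ -0.67564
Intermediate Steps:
R(t, z) = z - t
s(j, r) = 4 - j (s(j, r) = 8 + (-4 - j) = 4 - j)
h(g) = -47 + 11*g (h(g) = -3 + (4 - g)*(-11) = -3 + (-44 + 11*g) = -47 + 11*g)
(-318027 + h(481))/(((-174 + 143) + 34)² + 462931) = (-318027 + (-47 + 11*481))/(((-174 + 143) + 34)² + 462931) = (-318027 + (-47 + 5291))/((-31 + 34)² + 462931) = (-318027 + 5244)/(3² + 462931) = -312783/(9 + 462931) = -312783/462940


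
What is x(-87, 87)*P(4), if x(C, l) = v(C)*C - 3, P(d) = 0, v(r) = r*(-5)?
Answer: 0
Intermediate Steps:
v(r) = -5*r
x(C, l) = -3 - 5*C² (x(C, l) = (-5*C)*C - 3 = -5*C² - 3 = -3 - 5*C²)
x(-87, 87)*P(4) = (-3 - 5*(-87)²)*0 = (-3 - 5*7569)*0 = (-3 - 37845)*0 = -37848*0 = 0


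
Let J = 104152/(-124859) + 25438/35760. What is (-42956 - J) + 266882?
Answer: 499910348796059/2232478920 ≈ 2.2393e+5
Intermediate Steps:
J = -274156139/2232478920 (J = 104152*(-1/124859) + 25438*(1/35760) = -104152/124859 + 12719/17880 = -274156139/2232478920 ≈ -0.12280)
(-42956 - J) + 266882 = (-42956 - 1*(-274156139/2232478920)) + 266882 = (-42956 + 274156139/2232478920) + 266882 = -95898090331381/2232478920 + 266882 = 499910348796059/2232478920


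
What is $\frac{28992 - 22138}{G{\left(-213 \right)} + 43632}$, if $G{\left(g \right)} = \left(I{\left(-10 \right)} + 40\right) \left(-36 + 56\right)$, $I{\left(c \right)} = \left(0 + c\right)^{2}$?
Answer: $\frac{3427}{23216} \approx 0.14761$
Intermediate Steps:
$I{\left(c \right)} = c^{2}$
$G{\left(g \right)} = 2800$ ($G{\left(g \right)} = \left(\left(-10\right)^{2} + 40\right) \left(-36 + 56\right) = \left(100 + 40\right) 20 = 140 \cdot 20 = 2800$)
$\frac{28992 - 22138}{G{\left(-213 \right)} + 43632} = \frac{28992 - 22138}{2800 + 43632} = \frac{6854}{46432} = 6854 \cdot \frac{1}{46432} = \frac{3427}{23216}$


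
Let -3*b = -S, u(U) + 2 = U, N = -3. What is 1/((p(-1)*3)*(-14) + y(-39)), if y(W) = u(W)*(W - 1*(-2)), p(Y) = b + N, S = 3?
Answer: 1/1601 ≈ 0.00062461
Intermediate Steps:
u(U) = -2 + U
b = 1 (b = -(-1)*3/3 = -⅓*(-3) = 1)
p(Y) = -2 (p(Y) = 1 - 3 = -2)
y(W) = (-2 + W)*(2 + W) (y(W) = (-2 + W)*(W - 1*(-2)) = (-2 + W)*(W + 2) = (-2 + W)*(2 + W))
1/((p(-1)*3)*(-14) + y(-39)) = 1/(-2*3*(-14) + (-4 + (-39)²)) = 1/(-6*(-14) + (-4 + 1521)) = 1/(84 + 1517) = 1/1601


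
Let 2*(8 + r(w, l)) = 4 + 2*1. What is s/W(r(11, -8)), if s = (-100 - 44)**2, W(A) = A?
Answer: -20736/5 ≈ -4147.2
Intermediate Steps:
r(w, l) = -5 (r(w, l) = -8 + (4 + 2*1)/2 = -8 + (4 + 2)/2 = -8 + (1/2)*6 = -8 + 3 = -5)
s = 20736 (s = (-144)**2 = 20736)
s/W(r(11, -8)) = 20736/(-5) = 20736*(-1/5) = -20736/5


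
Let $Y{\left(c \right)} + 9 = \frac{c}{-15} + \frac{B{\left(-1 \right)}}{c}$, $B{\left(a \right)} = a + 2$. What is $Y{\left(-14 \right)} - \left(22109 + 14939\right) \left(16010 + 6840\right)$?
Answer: $- \frac{177774829709}{210} \approx -8.4655 \cdot 10^{8}$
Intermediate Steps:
$B{\left(a \right)} = 2 + a$
$Y{\left(c \right)} = -9 + \frac{1}{c} - \frac{c}{15}$ ($Y{\left(c \right)} = -9 + \left(\frac{c}{-15} + \frac{2 - 1}{c}\right) = -9 + \left(c \left(- \frac{1}{15}\right) + 1 \frac{1}{c}\right) = -9 - \left(- \frac{1}{c} + \frac{c}{15}\right) = -9 + \frac{1}{c} - \frac{c}{15}$)
$Y{\left(-14 \right)} - \left(22109 + 14939\right) \left(16010 + 6840\right) = \left(-9 + \frac{1}{-14} - - \frac{14}{15}\right) - \left(22109 + 14939\right) \left(16010 + 6840\right) = \left(-9 - \frac{1}{14} + \frac{14}{15}\right) - 37048 \cdot 22850 = - \frac{1709}{210} - 846546800 = - \frac{177774829709}{210}$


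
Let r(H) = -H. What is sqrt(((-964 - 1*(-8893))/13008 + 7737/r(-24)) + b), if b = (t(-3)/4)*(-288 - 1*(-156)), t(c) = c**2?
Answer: sqrt(30533299)/1084 ≈ 5.0975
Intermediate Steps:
b = -297 (b = ((-3)**2/4)*(-288 - 1*(-156)) = (9*(1/4))*(-288 + 156) = (9/4)*(-132) = -297)
sqrt(((-964 - 1*(-8893))/13008 + 7737/r(-24)) + b) = sqrt(((-964 - 1*(-8893))/13008 + 7737/((-1*(-24)))) - 297) = sqrt(((-964 + 8893)*(1/13008) + 7737/24) - 297) = sqrt((7929*(1/13008) + 7737*(1/24)) - 297) = sqrt((2643/4336 + 2579/8) - 297) = sqrt(1400461/4336 - 297) = sqrt(112669/4336) = sqrt(30533299)/1084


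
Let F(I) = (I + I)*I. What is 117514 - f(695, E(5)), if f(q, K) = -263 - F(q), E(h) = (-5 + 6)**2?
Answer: 1083827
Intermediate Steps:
E(h) = 1 (E(h) = 1**2 = 1)
F(I) = 2*I**2 (F(I) = (2*I)*I = 2*I**2)
f(q, K) = -263 - 2*q**2
117514 - f(695, E(5)) = 117514 - (-263 - 2*695**2) = 117514 - (-263 - 2*483025) = 117514 - (-263 - 966050) = 117514 - 1*(-966313) = 117514 + 966313 = 1083827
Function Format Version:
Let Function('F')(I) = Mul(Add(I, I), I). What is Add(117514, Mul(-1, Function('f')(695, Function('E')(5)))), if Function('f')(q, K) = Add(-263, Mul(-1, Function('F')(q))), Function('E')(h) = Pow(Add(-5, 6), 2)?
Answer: 1083827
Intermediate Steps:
Function('E')(h) = 1 (Function('E')(h) = Pow(1, 2) = 1)
Function('F')(I) = Mul(2, Pow(I, 2)) (Function('F')(I) = Mul(Mul(2, I), I) = Mul(2, Pow(I, 2)))
Function('f')(q, K) = Add(-263, Mul(-2, Pow(q, 2))) (Function('f')(q, K) = Add(-263, Mul(-1, Mul(2, Pow(q, 2)))) = Add(-263, Mul(-2, Pow(q, 2))))
Add(117514, Mul(-1, Function('f')(695, Function('E')(5)))) = Add(117514, Mul(-1, Add(-263, Mul(-2, Pow(695, 2))))) = Add(117514, Mul(-1, Add(-263, Mul(-2, 483025)))) = Add(117514, Mul(-1, Add(-263, -966050))) = Add(117514, Mul(-1, -966313)) = Add(117514, 966313) = 1083827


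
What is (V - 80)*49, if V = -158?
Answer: -11662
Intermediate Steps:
(V - 80)*49 = (-158 - 80)*49 = -238*49 = -11662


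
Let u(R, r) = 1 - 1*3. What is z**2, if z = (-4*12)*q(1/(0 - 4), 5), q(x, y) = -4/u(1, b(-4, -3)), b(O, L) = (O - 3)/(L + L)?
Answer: 9216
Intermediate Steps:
b(O, L) = (-3 + O)/(2*L) (b(O, L) = (-3 + O)/((2*L)) = (-3 + O)*(1/(2*L)) = (-3 + O)/(2*L))
u(R, r) = -2 (u(R, r) = 1 - 3 = -2)
q(x, y) = 2 (q(x, y) = -4/(-2) = -4*(-1/2) = 2)
z = -96 (z = -4*12*2 = -48*2 = -96)
z**2 = (-96)**2 = 9216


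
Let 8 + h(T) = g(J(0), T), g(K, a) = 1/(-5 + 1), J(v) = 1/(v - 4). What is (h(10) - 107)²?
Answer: 212521/16 ≈ 13283.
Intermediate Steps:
J(v) = 1/(-4 + v)
g(K, a) = -¼ (g(K, a) = 1/(-4) = -¼)
h(T) = -33/4 (h(T) = -8 - ¼ = -33/4)
(h(10) - 107)² = (-33/4 - 107)² = (-461/4)² = 212521/16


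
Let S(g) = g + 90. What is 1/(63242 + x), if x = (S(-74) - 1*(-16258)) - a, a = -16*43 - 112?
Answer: 1/80316 ≈ 1.2451e-5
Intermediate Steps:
S(g) = 90 + g
a = -800 (a = -688 - 112 = -800)
x = 17074 (x = ((90 - 74) - 1*(-16258)) - 1*(-800) = (16 + 16258) + 800 = 16274 + 800 = 17074)
1/(63242 + x) = 1/(63242 + 17074) = 1/80316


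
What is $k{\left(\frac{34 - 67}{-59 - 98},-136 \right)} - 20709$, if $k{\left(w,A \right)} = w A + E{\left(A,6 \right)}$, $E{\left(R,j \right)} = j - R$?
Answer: $- \frac{3233507}{157} \approx -20596.0$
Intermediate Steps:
$k{\left(w,A \right)} = 6 - A + A w$ ($k{\left(w,A \right)} = w A - \left(-6 + A\right) = A w - \left(-6 + A\right) = 6 - A + A w$)
$k{\left(\frac{34 - 67}{-59 - 98},-136 \right)} - 20709 = \left(6 - -136 - 136 \frac{34 - 67}{-59 - 98}\right) - 20709 = \left(6 + 136 - 136 \left(- \frac{33}{-157}\right)\right) - 20709 = \left(6 + 136 - 136 \left(\left(-33\right) \left(- \frac{1}{157}\right)\right)\right) - 20709 = \left(6 + 136 - \frac{4488}{157}\right) - 20709 = \frac{17806}{157} - 20709 = - \frac{3233507}{157}$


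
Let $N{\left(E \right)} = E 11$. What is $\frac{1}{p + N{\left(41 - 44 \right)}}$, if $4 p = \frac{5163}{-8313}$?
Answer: $- \frac{11084}{367493} \approx -0.030161$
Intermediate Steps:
$p = - \frac{1721}{11084}$ ($p = \frac{5163 \frac{1}{-8313}}{4} = \frac{5163 \left(- \frac{1}{8313}\right)}{4} = \frac{1}{4} \left(- \frac{1721}{2771}\right) = - \frac{1721}{11084} \approx -0.15527$)
$N{\left(E \right)} = 11 E$
$\frac{1}{p + N{\left(41 - 44 \right)}} = \frac{1}{- \frac{1721}{11084} + 11 \left(41 - 44\right)} = \frac{1}{- \frac{1721}{11084} + 11 \left(-3\right)} = \frac{1}{- \frac{1721}{11084} - 33} = \frac{1}{- \frac{367493}{11084}} = - \frac{11084}{367493}$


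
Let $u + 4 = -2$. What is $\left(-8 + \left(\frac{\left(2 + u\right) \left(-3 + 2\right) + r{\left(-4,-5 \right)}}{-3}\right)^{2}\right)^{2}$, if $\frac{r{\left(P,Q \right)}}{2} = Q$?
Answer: $16$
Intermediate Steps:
$r{\left(P,Q \right)} = 2 Q$
$u = -6$ ($u = -4 - 2 = -6$)
$\left(-8 + \left(\frac{\left(2 + u\right) \left(-3 + 2\right) + r{\left(-4,-5 \right)}}{-3}\right)^{2}\right)^{2} = \left(-8 + \left(\frac{\left(2 - 6\right) \left(-3 + 2\right) + 2 \left(-5\right)}{-3}\right)^{2}\right)^{2} = \left(-8 + \left(- \frac{\left(-4\right) \left(-1\right) - 10}{3}\right)^{2}\right)^{2} = \left(-8 + \left(- \frac{4 - 10}{3}\right)^{2}\right)^{2} = \left(-8 + \left(\left(- \frac{1}{3}\right) \left(-6\right)\right)^{2}\right)^{2} = \left(-8 + 2^{2}\right)^{2} = \left(-8 + 4\right)^{2} = \left(-4\right)^{2} = 16$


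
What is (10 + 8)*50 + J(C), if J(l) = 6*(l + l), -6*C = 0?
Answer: 900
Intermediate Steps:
C = 0 (C = -⅙*0 = 0)
J(l) = 12*l (J(l) = 6*(2*l) = 12*l)
(10 + 8)*50 + J(C) = (10 + 8)*50 + 12*0 = 18*50 + 0 = 900 + 0 = 900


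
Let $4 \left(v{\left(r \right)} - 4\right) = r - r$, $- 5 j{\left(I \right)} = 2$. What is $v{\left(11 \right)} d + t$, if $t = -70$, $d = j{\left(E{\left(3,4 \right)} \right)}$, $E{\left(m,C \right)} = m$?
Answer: $- \frac{358}{5} \approx -71.6$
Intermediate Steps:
$j{\left(I \right)} = - \frac{2}{5}$ ($j{\left(I \right)} = \left(- \frac{1}{5}\right) 2 = - \frac{2}{5}$)
$v{\left(r \right)} = 4$ ($v{\left(r \right)} = 4 + \frac{r - r}{4} = 4 + \frac{1}{4} \cdot 0 = 4 + 0 = 4$)
$d = - \frac{2}{5} \approx -0.4$
$v{\left(11 \right)} d + t = 4 \left(- \frac{2}{5}\right) - 70 = - \frac{8}{5} - 70 = - \frac{358}{5}$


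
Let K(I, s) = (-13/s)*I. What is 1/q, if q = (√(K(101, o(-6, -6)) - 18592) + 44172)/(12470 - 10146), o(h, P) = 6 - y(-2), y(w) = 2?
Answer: 15208256/289064371 - 4648*I*√8409/2601579339 ≈ 0.052612 - 0.00016383*I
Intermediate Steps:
o(h, P) = 4 (o(h, P) = 6 - 1*2 = 6 - 2 = 4)
K(I, s) = -13*I/s
q = 11043/581 + 3*I*√8409/4648 (q = (√(-13*101/4 - 18592) + 44172)/(12470 - 10146) = (√(-13*101*¼ - 18592) + 44172)/2324 = (√(-1313/4 - 18592) + 44172)*(1/2324) = (√(-75681/4) + 44172)*(1/2324) = (3*I*√8409/2 + 44172)*(1/2324) = (44172 + 3*I*√8409/2)*(1/2324) = 11043/581 + 3*I*√8409/4648 ≈ 19.007 + 0.059187*I)
1/q = 1/(11043/581 + 3*I*√8409/4648)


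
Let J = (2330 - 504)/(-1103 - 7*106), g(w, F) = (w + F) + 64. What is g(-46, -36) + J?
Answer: -35036/1845 ≈ -18.990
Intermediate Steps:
g(w, F) = 64 + F + w (g(w, F) = (F + w) + 64 = 64 + F + w)
J = -1826/1845 (J = 1826/(-1103 - 742) = 1826/(-1845) = 1826*(-1/1845) = -1826/1845 ≈ -0.98970)
g(-46, -36) + J = (64 - 36 - 46) - 1826/1845 = -18 - 1826/1845 = -35036/1845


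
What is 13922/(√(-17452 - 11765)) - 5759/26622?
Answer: -5759/26622 - 13922*I*√29217/29217 ≈ -0.21632 - 81.449*I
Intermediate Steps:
13922/(√(-17452 - 11765)) - 5759/26622 = 13922/(√(-29217)) - 5759*1/26622 = 13922/((I*√29217)) - 5759/26622 = 13922*(-I*√29217/29217) - 5759/26622 = -13922*I*√29217/29217 - 5759/26622 = -5759/26622 - 13922*I*√29217/29217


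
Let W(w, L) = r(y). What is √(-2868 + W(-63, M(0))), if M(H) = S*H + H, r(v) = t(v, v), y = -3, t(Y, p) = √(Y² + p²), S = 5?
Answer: √(-2868 + 3*√2) ≈ 53.514*I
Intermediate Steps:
r(v) = √2*√(v²) (r(v) = √(v² + v²) = √(2*v²) = √2*√(v²))
M(H) = 6*H (M(H) = 5*H + H = 6*H)
W(w, L) = 3*√2 (W(w, L) = √2*√((-3)²) = √2*√9 = √2*3 = 3*√2)
√(-2868 + W(-63, M(0))) = √(-2868 + 3*√2)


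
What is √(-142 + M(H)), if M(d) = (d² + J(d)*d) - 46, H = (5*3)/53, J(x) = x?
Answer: I*√527642/53 ≈ 13.705*I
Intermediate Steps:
H = 15/53 (H = 15*(1/53) = 15/53 ≈ 0.28302)
M(d) = -46 + 2*d² (M(d) = (d² + d*d) - 46 = (d² + d²) - 46 = 2*d² - 46 = -46 + 2*d²)
√(-142 + M(H)) = √(-142 + (-46 + 2*(15/53)²)) = √(-142 + (-46 + 2*(225/2809))) = √(-142 + (-46 + 450/2809)) = √(-142 - 128764/2809) = √(-527642/2809) = I*√527642/53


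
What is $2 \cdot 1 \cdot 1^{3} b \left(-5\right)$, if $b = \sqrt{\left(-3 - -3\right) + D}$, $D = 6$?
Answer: $- 10 \sqrt{6} \approx -24.495$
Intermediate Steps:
$b = \sqrt{6}$ ($b = \sqrt{\left(-3 - -3\right) + 6} = \sqrt{\left(-3 + 3\right) + 6} = \sqrt{0 + 6} = \sqrt{6} \approx 2.4495$)
$2 \cdot 1 \cdot 1^{3} b \left(-5\right) = 2 \cdot 1 \cdot 1^{3} \sqrt{6} \left(-5\right) = 2 \cdot 1 \left(- 5 \sqrt{6}\right) = 2 \left(- 5 \sqrt{6}\right) = - 10 \sqrt{6}$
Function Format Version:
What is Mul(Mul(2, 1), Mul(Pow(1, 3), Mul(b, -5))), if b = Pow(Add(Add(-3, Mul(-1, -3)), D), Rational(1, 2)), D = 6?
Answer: Mul(-10, Pow(6, Rational(1, 2))) ≈ -24.495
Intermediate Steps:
b = Pow(6, Rational(1, 2)) (b = Pow(Add(Add(-3, Mul(-1, -3)), 6), Rational(1, 2)) = Pow(Add(Add(-3, 3), 6), Rational(1, 2)) = Pow(Add(0, 6), Rational(1, 2)) = Pow(6, Rational(1, 2)) ≈ 2.4495)
Mul(Mul(2, 1), Mul(Pow(1, 3), Mul(b, -5))) = Mul(Mul(2, 1), Mul(Pow(1, 3), Mul(Pow(6, Rational(1, 2)), -5))) = Mul(2, Mul(1, Mul(-5, Pow(6, Rational(1, 2))))) = Mul(2, Mul(-5, Pow(6, Rational(1, 2)))) = Mul(-10, Pow(6, Rational(1, 2)))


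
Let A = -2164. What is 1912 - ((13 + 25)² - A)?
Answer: -1696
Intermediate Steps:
1912 - ((13 + 25)² - A) = 1912 - ((13 + 25)² - 1*(-2164)) = 1912 - (38² + 2164) = 1912 - (1444 + 2164) = 1912 - 1*3608 = 1912 - 3608 = -1696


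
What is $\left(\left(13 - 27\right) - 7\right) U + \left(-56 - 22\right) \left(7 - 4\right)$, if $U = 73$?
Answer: $-1767$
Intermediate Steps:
$\left(\left(13 - 27\right) - 7\right) U + \left(-56 - 22\right) \left(7 - 4\right) = \left(\left(13 - 27\right) - 7\right) 73 + \left(-56 - 22\right) \left(7 - 4\right) = \left(-14 - 7\right) 73 - 234 = \left(-21\right) 73 - 234 = -1533 - 234 = -1767$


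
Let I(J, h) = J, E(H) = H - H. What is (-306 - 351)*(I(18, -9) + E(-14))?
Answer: -11826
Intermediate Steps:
E(H) = 0
(-306 - 351)*(I(18, -9) + E(-14)) = (-306 - 351)*(18 + 0) = -657*18 = -11826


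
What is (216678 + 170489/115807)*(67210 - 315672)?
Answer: -6234656875311370/115807 ≈ -5.3837e+10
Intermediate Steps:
(216678 + 170489/115807)*(67210 - 315672) = (216678 + 170489*(1/115807))*(-248462) = (216678 + 170489/115807)*(-248462) = (25092999635/115807)*(-248462) = -6234656875311370/115807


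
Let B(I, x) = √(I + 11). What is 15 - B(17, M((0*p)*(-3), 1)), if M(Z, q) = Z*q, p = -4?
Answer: 15 - 2*√7 ≈ 9.7085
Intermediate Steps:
B(I, x) = √(11 + I)
15 - B(17, M((0*p)*(-3), 1)) = 15 - √(11 + 17) = 15 - √28 = 15 - 2*√7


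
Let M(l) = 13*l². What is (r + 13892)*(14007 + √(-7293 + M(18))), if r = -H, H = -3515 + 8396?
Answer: 126217077 + 9011*I*√3081 ≈ 1.2622e+8 + 5.0017e+5*I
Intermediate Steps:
H = 4881
r = -4881 (r = -1*4881 = -4881)
(r + 13892)*(14007 + √(-7293 + M(18))) = (-4881 + 13892)*(14007 + √(-7293 + 13*18²)) = 9011*(14007 + √(-7293 + 13*324)) = 9011*(14007 + √(-7293 + 4212)) = 9011*(14007 + √(-3081)) = 9011*(14007 + I*√3081) = 126217077 + 9011*I*√3081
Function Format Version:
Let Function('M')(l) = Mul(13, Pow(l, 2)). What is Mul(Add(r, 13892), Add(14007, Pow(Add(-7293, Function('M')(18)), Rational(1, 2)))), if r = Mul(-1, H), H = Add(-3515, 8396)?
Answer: Add(126217077, Mul(9011, I, Pow(3081, Rational(1, 2)))) ≈ Add(1.2622e+8, Mul(5.0017e+5, I))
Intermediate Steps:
H = 4881
r = -4881 (r = Mul(-1, 4881) = -4881)
Mul(Add(r, 13892), Add(14007, Pow(Add(-7293, Function('M')(18)), Rational(1, 2)))) = Mul(Add(-4881, 13892), Add(14007, Pow(Add(-7293, Mul(13, Pow(18, 2))), Rational(1, 2)))) = Mul(9011, Add(14007, Pow(Add(-7293, Mul(13, 324)), Rational(1, 2)))) = Mul(9011, Add(14007, Pow(Add(-7293, 4212), Rational(1, 2)))) = Mul(9011, Add(14007, Pow(-3081, Rational(1, 2)))) = Mul(9011, Add(14007, Mul(I, Pow(3081, Rational(1, 2))))) = Add(126217077, Mul(9011, I, Pow(3081, Rational(1, 2))))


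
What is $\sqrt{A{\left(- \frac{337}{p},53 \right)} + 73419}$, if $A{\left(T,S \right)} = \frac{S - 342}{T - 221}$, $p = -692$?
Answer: $\frac{\sqrt{189956568227815}}{50865} \approx 270.96$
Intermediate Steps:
$A{\left(T,S \right)} = \frac{-342 + S}{-221 + T}$
$\sqrt{A{\left(- \frac{337}{p},53 \right)} + 73419} = \sqrt{\frac{-342 + 53}{-221 - \frac{337}{-692}} + 73419} = \sqrt{\frac{1}{-221 - - \frac{337}{692}} \left(-289\right) + 73419} = \sqrt{\frac{1}{-221 + \frac{337}{692}} \left(-289\right) + 73419} = \sqrt{\frac{1}{- \frac{152595}{692}} \left(-289\right) + 73419} = \sqrt{\left(- \frac{692}{152595}\right) \left(-289\right) + 73419} = \sqrt{\frac{199988}{152595} + 73419} = \sqrt{\frac{11203572293}{152595}} = \frac{\sqrt{189956568227815}}{50865}$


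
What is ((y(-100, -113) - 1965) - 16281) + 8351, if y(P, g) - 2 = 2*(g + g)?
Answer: -10345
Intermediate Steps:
y(P, g) = 2 + 4*g (y(P, g) = 2 + 2*(g + g) = 2 + 2*(2*g) = 2 + 4*g)
((y(-100, -113) - 1965) - 16281) + 8351 = (((2 + 4*(-113)) - 1965) - 16281) + 8351 = (((2 - 452) - 1965) - 16281) + 8351 = ((-450 - 1965) - 16281) + 8351 = (-2415 - 16281) + 8351 = -18696 + 8351 = -10345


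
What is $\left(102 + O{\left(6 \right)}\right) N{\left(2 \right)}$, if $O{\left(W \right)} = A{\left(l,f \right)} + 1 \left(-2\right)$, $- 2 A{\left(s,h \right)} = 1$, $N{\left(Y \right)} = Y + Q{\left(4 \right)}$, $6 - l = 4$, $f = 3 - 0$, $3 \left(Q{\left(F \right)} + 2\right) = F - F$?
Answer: $0$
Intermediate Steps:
$Q{\left(F \right)} = -2$ ($Q{\left(F \right)} = -2 + \frac{F - F}{3} = -2 + \frac{1}{3} \cdot 0 = -2 + 0 = -2$)
$f = 3$ ($f = 3 + 0 = 3$)
$l = 2$ ($l = 6 - 4 = 2$)
$N{\left(Y \right)} = -2 + Y$ ($N{\left(Y \right)} = Y - 2 = -2 + Y$)
$A{\left(s,h \right)} = - \frac{1}{2}$ ($A{\left(s,h \right)} = \left(- \frac{1}{2}\right) 1 = - \frac{1}{2}$)
$O{\left(W \right)} = - \frac{5}{2}$ ($O{\left(W \right)} = - \frac{1}{2} + 1 \left(-2\right) = - \frac{1}{2} - 2 = - \frac{5}{2}$)
$\left(102 + O{\left(6 \right)}\right) N{\left(2 \right)} = \left(102 - \frac{5}{2}\right) \left(-2 + 2\right) = \frac{199}{2} \cdot 0 = 0$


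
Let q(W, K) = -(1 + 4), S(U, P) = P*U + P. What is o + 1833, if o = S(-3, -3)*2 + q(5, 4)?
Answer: 1840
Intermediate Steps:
S(U, P) = P + P*U
q(W, K) = -5 (q(W, K) = -1*5 = -5)
o = 7 (o = -3*(1 - 3)*2 - 5 = -3*(-2)*2 - 5 = 6*2 - 5 = 12 - 5 = 7)
o + 1833 = 7 + 1833 = 1840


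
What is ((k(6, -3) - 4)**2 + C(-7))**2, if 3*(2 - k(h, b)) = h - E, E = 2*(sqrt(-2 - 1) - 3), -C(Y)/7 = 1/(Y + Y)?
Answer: 37609/36 - 1688*I*sqrt(3)/3 ≈ 1044.7 - 974.57*I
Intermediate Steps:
C(Y) = -7/(2*Y) (C(Y) = -7/(Y + Y) = -7*1/(2*Y) = -7/(2*Y))
E = -6 + 2*I*sqrt(3) (E = 2*(sqrt(-3) - 3) = 2*(I*sqrt(3) - 3) = 2*(-3 + I*sqrt(3)) = -6 + 2*I*sqrt(3) ≈ -6.0 + 3.4641*I)
k(h, b) = -h/3 + 2*I*sqrt(3)/3 (k(h, b) = 2 - (h - (-6 + 2*I*sqrt(3)))/3 = 2 - (h + (6 - 2*I*sqrt(3)))/3 = 2 - (6 + h - 2*I*sqrt(3))/3 = 2 + (-2 - h/3 + 2*I*sqrt(3)/3) = -h/3 + 2*I*sqrt(3)/3)
((k(6, -3) - 4)**2 + C(-7))**2 = (((-1/3*6 + 2*I*sqrt(3)/3) - 4)**2 - 7/2/(-7))**2 = (((-2 + 2*I*sqrt(3)/3) - 4)**2 - 7/2*(-1/7))**2 = ((-6 + 2*I*sqrt(3)/3)**2 + 1/2)**2 = (1/2 + (-6 + 2*I*sqrt(3)/3)**2)**2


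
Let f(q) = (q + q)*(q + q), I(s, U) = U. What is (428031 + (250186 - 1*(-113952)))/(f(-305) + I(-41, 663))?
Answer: 792169/372763 ≈ 2.1251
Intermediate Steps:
f(q) = 4*q² (f(q) = (2*q)*(2*q) = 4*q²)
(428031 + (250186 - 1*(-113952)))/(f(-305) + I(-41, 663)) = (428031 + (250186 - 1*(-113952)))/(4*(-305)² + 663) = (428031 + (250186 + 113952))/(4*93025 + 663) = (428031 + 364138)/(372100 + 663) = 792169/372763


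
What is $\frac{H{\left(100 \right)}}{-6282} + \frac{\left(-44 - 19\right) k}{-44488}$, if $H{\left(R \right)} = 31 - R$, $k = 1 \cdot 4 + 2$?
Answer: $\frac{453689}{23289468} \approx 0.01948$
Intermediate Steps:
$k = 6$ ($k = 4 + 2 = 6$)
$\frac{H{\left(100 \right)}}{-6282} + \frac{\left(-44 - 19\right) k}{-44488} = \frac{31 - 100}{-6282} + \frac{\left(-44 - 19\right) 6}{-44488} = \left(31 - 100\right) \left(- \frac{1}{6282}\right) + \left(-63\right) 6 \left(- \frac{1}{44488}\right) = \left(-69\right) \left(- \frac{1}{6282}\right) - - \frac{189}{22244} = \frac{23}{2094} + \frac{189}{22244} = \frac{453689}{23289468}$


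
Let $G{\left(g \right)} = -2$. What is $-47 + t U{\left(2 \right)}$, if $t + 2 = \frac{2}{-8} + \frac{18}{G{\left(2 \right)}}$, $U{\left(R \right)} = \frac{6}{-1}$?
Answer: $\frac{41}{2} \approx 20.5$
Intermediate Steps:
$U{\left(R \right)} = -6$ ($U{\left(R \right)} = 6 \left(-1\right) = -6$)
$t = - \frac{45}{4}$ ($t = -2 + \left(\frac{2}{-8} + \frac{18}{-2}\right) = -2 + \left(2 \left(- \frac{1}{8}\right) + 18 \left(- \frac{1}{2}\right)\right) = -2 - \frac{37}{4} = - \frac{45}{4} \approx -11.25$)
$-47 + t U{\left(2 \right)} = -47 - - \frac{135}{2} = -47 + \frac{135}{2} = \frac{41}{2}$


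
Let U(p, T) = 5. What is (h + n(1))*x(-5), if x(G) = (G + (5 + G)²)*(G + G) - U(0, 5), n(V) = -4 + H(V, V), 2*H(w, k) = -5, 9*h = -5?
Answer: -635/2 ≈ -317.50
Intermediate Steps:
h = -5/9 (h = (⅑)*(-5) = -5/9 ≈ -0.55556)
H(w, k) = -5/2 (H(w, k) = (½)*(-5) = -5/2)
n(V) = -13/2 (n(V) = -4 - 5/2 = -13/2)
x(G) = -5 + 2*G*(G + (5 + G)²) (x(G) = (G + (5 + G)²)*(G + G) - 1*5 = (G + (5 + G)²)*(2*G) - 5 = 2*G*(G + (5 + G)²) - 5 = -5 + 2*G*(G + (5 + G)²))
(h + n(1))*x(-5) = (-5/9 - 13/2)*(-5 + 2*(-5)² + 2*(-5)*(5 - 5)²) = -127*(-5 + 2*25 + 2*(-5)*0²)/18 = -127*(-5 + 50 + 2*(-5)*0)/18 = -127*(-5 + 50 + 0)/18 = -127/18*45 = -635/2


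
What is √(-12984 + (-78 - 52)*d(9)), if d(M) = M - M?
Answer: 2*I*√3246 ≈ 113.95*I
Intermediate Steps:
d(M) = 0
√(-12984 + (-78 - 52)*d(9)) = √(-12984 + (-78 - 52)*0) = √(-12984 - 130*0) = √(-12984 + 0) = √(-12984) = 2*I*√3246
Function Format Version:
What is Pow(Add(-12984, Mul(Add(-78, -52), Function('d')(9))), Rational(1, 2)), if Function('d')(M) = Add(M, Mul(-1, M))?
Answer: Mul(2, I, Pow(3246, Rational(1, 2))) ≈ Mul(113.95, I)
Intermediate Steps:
Function('d')(M) = 0
Pow(Add(-12984, Mul(Add(-78, -52), Function('d')(9))), Rational(1, 2)) = Pow(Add(-12984, Mul(Add(-78, -52), 0)), Rational(1, 2)) = Pow(Add(-12984, Mul(-130, 0)), Rational(1, 2)) = Pow(Add(-12984, 0), Rational(1, 2)) = Pow(-12984, Rational(1, 2)) = Mul(2, I, Pow(3246, Rational(1, 2)))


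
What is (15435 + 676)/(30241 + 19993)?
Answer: 16111/50234 ≈ 0.32072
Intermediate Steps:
(15435 + 676)/(30241 + 19993) = 16111/50234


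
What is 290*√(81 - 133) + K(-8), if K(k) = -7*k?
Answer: 56 + 580*I*√13 ≈ 56.0 + 2091.2*I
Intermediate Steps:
290*√(81 - 133) + K(-8) = 290*√(81 - 133) - 7*(-8) = 290*√(-52) + 56 = 290*(2*I*√13) + 56 = 580*I*√13 + 56 = 56 + 580*I*√13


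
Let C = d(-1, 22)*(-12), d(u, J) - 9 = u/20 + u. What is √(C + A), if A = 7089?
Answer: 2*√43710/5 ≈ 83.628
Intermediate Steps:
d(u, J) = 9 + 21*u/20 (d(u, J) = 9 + (u/20 + u) = 9 + 21*u/20)
C = -477/5 (C = (9 + (21/20)*(-1))*(-12) = (9 - 21/20)*(-12) = (159/20)*(-12) = -477/5 ≈ -95.400)
√(C + A) = √(-477/5 + 7089) = √(34968/5) = 2*√43710/5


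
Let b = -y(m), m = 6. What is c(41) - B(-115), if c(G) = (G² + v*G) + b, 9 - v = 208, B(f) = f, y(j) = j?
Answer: -6369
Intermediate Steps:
v = -199 (v = 9 - 1*208 = 9 - 208 = -199)
b = -6 (b = -1*6 = -6)
c(G) = -6 + G² - 199*G (c(G) = (G² - 199*G) - 6 = -6 + G² - 199*G)
c(41) - B(-115) = (-6 + 41² - 199*41) - 1*(-115) = (-6 + 1681 - 8159) + 115 = -6484 + 115 = -6369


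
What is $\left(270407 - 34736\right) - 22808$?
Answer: $212863$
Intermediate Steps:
$\left(270407 - 34736\right) - 22808 = 235671 - 22808 = 212863$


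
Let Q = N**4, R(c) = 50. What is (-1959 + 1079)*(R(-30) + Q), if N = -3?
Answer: -115280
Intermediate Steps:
Q = 81 (Q = (-3)**4 = 81)
(-1959 + 1079)*(R(-30) + Q) = (-1959 + 1079)*(50 + 81) = -880*131 = -115280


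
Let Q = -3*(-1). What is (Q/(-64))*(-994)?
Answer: 1491/32 ≈ 46.594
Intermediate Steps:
Q = 3
(Q/(-64))*(-994) = (3/(-64))*(-994) = (3*(-1/64))*(-994) = -3/64*(-994) = 1491/32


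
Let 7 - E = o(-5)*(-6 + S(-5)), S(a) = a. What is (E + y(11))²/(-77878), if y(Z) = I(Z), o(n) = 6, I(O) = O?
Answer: -3528/38939 ≈ -0.090603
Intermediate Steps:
y(Z) = Z
E = 73 (E = 7 - 6*(-6 - 5) = 7 - 6*(-11) = 7 - 1*(-66) = 7 + 66 = 73)
(E + y(11))²/(-77878) = (73 + 11)²/(-77878) = 84²*(-1/77878) = 7056*(-1/77878) = -3528/38939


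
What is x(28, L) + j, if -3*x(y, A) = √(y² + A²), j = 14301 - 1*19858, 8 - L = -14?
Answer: -5557 - 2*√317/3 ≈ -5568.9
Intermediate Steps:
L = 22 (L = 8 - 1*(-14) = 8 + 14 = 22)
j = -5557 (j = 14301 - 19858 = -5557)
x(y, A) = -√(A² + y²)/3 (x(y, A) = -√(y² + A²)/3 = -√(A² + y²)/3)
x(28, L) + j = -√(22² + 28²)/3 - 5557 = -√(484 + 784)/3 - 5557 = -2*√317/3 - 5557 = -5557 - 2*√317/3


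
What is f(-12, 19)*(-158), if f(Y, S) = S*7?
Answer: -21014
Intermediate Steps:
f(Y, S) = 7*S
f(-12, 19)*(-158) = (7*19)*(-158) = 133*(-158) = -21014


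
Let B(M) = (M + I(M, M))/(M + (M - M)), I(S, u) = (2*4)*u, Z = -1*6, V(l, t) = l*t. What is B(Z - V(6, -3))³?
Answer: 729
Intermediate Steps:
Z = -6
I(S, u) = 8*u
B(M) = 9 (B(M) = (M + 8*M)/(M + (M - M)) = (9*M)/(M + 0) = (9*M)/M = 9)
B(Z - V(6, -3))³ = 9³ = 729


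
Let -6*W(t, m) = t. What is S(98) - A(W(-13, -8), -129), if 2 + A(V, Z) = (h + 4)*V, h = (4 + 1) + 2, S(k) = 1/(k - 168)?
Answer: -2294/105 ≈ -21.848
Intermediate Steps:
W(t, m) = -t/6
S(k) = 1/(-168 + k)
h = 7 (h = 5 + 2 = 7)
A(V, Z) = -2 + 11*V (A(V, Z) = -2 + (7 + 4)*V = -2 + 11*V)
S(98) - A(W(-13, -8), -129) = 1/(-168 + 98) - (-2 + 11*(-1/6*(-13))) = 1/(-70) - (-2 + 11*(13/6)) = -1/70 - (-2 + 143/6) = -1/70 - 1*131/6 = -1/70 - 131/6 = -2294/105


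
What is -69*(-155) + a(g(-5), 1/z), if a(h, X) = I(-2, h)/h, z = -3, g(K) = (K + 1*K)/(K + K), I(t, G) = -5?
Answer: 10690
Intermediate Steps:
g(K) = 1 (g(K) = (K + K)/((2*K)) = (2*K)*(1/(2*K)) = 1)
a(h, X) = -5/h
-69*(-155) + a(g(-5), 1/z) = -69*(-155) - 5/1 = 10695 - 5*1 = 10695 - 5 = 10690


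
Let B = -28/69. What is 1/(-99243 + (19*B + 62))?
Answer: -69/6844021 ≈ -1.0082e-5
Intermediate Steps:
B = -28/69 (B = -28*1/69 = -28/69 ≈ -0.40580)
1/(-99243 + (19*B + 62)) = 1/(-99243 + (19*(-28/69) + 62)) = 1/(-99243 + (-532/69 + 62)) = 1/(-99243 + 3746/69) = 1/(-6844021/69) = -69/6844021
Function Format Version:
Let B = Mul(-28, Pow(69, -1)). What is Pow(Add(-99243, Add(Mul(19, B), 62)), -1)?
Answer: Rational(-69, 6844021) ≈ -1.0082e-5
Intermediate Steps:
B = Rational(-28, 69) (B = Mul(-28, Rational(1, 69)) = Rational(-28, 69) ≈ -0.40580)
Pow(Add(-99243, Add(Mul(19, B), 62)), -1) = Pow(Add(-99243, Add(Mul(19, Rational(-28, 69)), 62)), -1) = Pow(Add(-99243, Add(Rational(-532, 69), 62)), -1) = Pow(Add(-99243, Rational(3746, 69)), -1) = Pow(Rational(-6844021, 69), -1) = Rational(-69, 6844021)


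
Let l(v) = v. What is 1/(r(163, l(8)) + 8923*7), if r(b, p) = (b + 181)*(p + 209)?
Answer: 1/137109 ≈ 7.2935e-6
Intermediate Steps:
r(b, p) = (181 + b)*(209 + p)
1/(r(163, l(8)) + 8923*7) = 1/((37829 + 181*8 + 209*163 + 163*8) + 8923*7) = 1/((37829 + 1448 + 34067 + 1304) + 62461) = 1/(74648 + 62461) = 1/137109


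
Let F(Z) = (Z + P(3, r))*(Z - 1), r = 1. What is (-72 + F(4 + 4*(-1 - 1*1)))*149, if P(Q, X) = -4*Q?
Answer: 1192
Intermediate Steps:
F(Z) = (-1 + Z)*(-12 + Z) (F(Z) = (Z - 4*3)*(Z - 1) = (Z - 12)*(-1 + Z) = (-12 + Z)*(-1 + Z) = (-1 + Z)*(-12 + Z))
(-72 + F(4 + 4*(-1 - 1*1)))*149 = (-72 + (12 + (4 + 4*(-1 - 1*1))² - 13*(4 + 4*(-1 - 1*1))))*149 = (-72 + (12 + (4 + 4*(-1 - 1))² - 13*(4 + 4*(-1 - 1))))*149 = (-72 + (12 + (4 + 4*(-2))² - 13*(4 + 4*(-2))))*149 = (-72 + (12 + (4 - 8)² - 13*(4 - 8)))*149 = (-72 + (12 + (-4)² - 13*(-4)))*149 = (-72 + (12 + 16 + 52))*149 = (-72 + 80)*149 = 8*149 = 1192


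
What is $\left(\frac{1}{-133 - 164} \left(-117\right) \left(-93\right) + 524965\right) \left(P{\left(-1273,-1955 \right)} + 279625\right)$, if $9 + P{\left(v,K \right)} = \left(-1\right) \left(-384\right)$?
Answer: $\frac{1616779360000}{11} \approx 1.4698 \cdot 10^{11}$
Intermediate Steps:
$P{\left(v,K \right)} = 375$ ($P{\left(v,K \right)} = -9 - -384 = -9 + 384 = 375$)
$\left(\frac{1}{-133 - 164} \left(-117\right) \left(-93\right) + 524965\right) \left(P{\left(-1273,-1955 \right)} + 279625\right) = \left(\frac{1}{-133 - 164} \left(-117\right) \left(-93\right) + 524965\right) \left(375 + 279625\right) = \left(\frac{1}{-297} \left(-117\right) \left(-93\right) + 524965\right) 280000 = \left(\left(- \frac{1}{297}\right) \left(-117\right) \left(-93\right) + 524965\right) 280000 = \left(\frac{13}{33} \left(-93\right) + 524965\right) 280000 = \left(- \frac{403}{11} + 524965\right) 280000 = \frac{5774212}{11} \cdot 280000 = \frac{1616779360000}{11}$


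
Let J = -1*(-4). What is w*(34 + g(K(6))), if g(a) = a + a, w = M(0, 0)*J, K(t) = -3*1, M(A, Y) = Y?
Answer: 0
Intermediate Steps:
J = 4
K(t) = -3
w = 0 (w = 0*4 = 0)
g(a) = 2*a
w*(34 + g(K(6))) = 0*(34 + 2*(-3)) = 0*(34 - 6) = 0*28 = 0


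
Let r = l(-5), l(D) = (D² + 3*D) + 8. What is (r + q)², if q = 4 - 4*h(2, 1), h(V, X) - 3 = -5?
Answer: 900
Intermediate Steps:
h(V, X) = -2 (h(V, X) = 3 - 5 = -2)
l(D) = 8 + D² + 3*D
r = 18 (r = 8 + (-5)² + 3*(-5) = 8 + 25 - 15 = 18)
q = 12 (q = 4 - 4*(-2) = 4 + 8 = 12)
(r + q)² = (18 + 12)² = 30² = 900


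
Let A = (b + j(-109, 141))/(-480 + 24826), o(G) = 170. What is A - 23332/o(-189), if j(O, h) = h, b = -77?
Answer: -142007498/1034705 ≈ -137.24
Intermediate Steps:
A = 32/12173 (A = (-77 + 141)/(-480 + 24826) = 64/24346 = 64*(1/24346) = 32/12173 ≈ 0.0026288)
A - 23332/o(-189) = 32/12173 - 23332/170 = 32/12173 - 1*11666/85 = 32/12173 - 11666/85 = -142007498/1034705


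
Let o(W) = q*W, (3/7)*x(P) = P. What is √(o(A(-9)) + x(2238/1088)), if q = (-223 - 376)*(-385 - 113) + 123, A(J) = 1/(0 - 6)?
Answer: I*√919856026/136 ≈ 223.01*I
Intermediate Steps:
x(P) = 7*P/3
A(J) = -⅙ (A(J) = 1/(-6) = -⅙)
q = 298425 (q = -599*(-498) + 123 = 298302 + 123 = 298425)
o(W) = 298425*W
√(o(A(-9)) + x(2238/1088)) = √(298425*(-⅙) + 7*(2238/1088)/3) = √(-99475/2 + 7*(2238*(1/1088))/3) = √(-99475/2 + (7/3)*(1119/544)) = √(-99475/2 + 2611/544) = √(-27054589/544) = I*√919856026/136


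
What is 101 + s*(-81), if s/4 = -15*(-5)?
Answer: -24199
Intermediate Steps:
s = 300 (s = 4*(-15*(-5)) = 4*75 = 300)
101 + s*(-81) = 101 + 300*(-81) = 101 - 24300 = -24199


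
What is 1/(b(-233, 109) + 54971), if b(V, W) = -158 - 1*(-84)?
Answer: 1/54897 ≈ 1.8216e-5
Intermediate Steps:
b(V, W) = -74 (b(V, W) = -158 + 84 = -74)
1/(b(-233, 109) + 54971) = 1/(-74 + 54971) = 1/54897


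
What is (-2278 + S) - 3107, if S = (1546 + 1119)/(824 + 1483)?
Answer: -12420530/2307 ≈ -5383.8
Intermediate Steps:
S = 2665/2307 ≈ 1.1552
(-2278 + S) - 3107 = (-2278 + 2665/2307) - 3107 = -5252681/2307 - 3107 = -12420530/2307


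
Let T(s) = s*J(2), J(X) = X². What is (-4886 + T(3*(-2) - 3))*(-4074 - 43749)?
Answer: 235384806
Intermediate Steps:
T(s) = 4*s (T(s) = s*2² = s*4 = 4*s)
(-4886 + T(3*(-2) - 3))*(-4074 - 43749) = (-4886 + 4*(3*(-2) - 3))*(-4074 - 43749) = (-4886 + 4*(-6 - 3))*(-47823) = (-4886 + 4*(-9))*(-47823) = (-4886 - 36)*(-47823) = -4922*(-47823) = 235384806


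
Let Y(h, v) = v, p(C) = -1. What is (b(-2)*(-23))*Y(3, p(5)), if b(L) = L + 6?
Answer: 92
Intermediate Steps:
b(L) = 6 + L
(b(-2)*(-23))*Y(3, p(5)) = ((6 - 2)*(-23))*(-1) = (4*(-23))*(-1) = -92*(-1) = 92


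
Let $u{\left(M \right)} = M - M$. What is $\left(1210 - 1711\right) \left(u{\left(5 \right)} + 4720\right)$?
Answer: $-2364720$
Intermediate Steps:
$u{\left(M \right)} = 0$
$\left(1210 - 1711\right) \left(u{\left(5 \right)} + 4720\right) = \left(1210 - 1711\right) \left(0 + 4720\right) = \left(-501\right) 4720 = -2364720$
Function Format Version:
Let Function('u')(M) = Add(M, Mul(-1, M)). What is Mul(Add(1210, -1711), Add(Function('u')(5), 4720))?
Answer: -2364720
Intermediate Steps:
Function('u')(M) = 0
Mul(Add(1210, -1711), Add(Function('u')(5), 4720)) = Mul(Add(1210, -1711), Add(0, 4720)) = Mul(-501, 4720) = -2364720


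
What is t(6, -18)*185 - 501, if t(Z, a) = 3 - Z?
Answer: -1056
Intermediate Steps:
t(6, -18)*185 - 501 = (3 - 1*6)*185 - 501 = (3 - 6)*185 - 501 = -3*185 - 501 = -555 - 501 = -1056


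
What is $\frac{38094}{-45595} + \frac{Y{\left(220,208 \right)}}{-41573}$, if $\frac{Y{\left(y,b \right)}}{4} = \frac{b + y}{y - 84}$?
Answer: $- \frac{26932348984}{32223855895} \approx -0.83579$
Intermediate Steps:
$Y{\left(y,b \right)} = \frac{4 \left(b + y\right)}{-84 + y}$ ($Y{\left(y,b \right)} = 4 \frac{b + y}{y - 84} = 4 \frac{b + y}{-84 + y} = \frac{4 \left(b + y\right)}{-84 + y}$)
$\frac{38094}{-45595} + \frac{Y{\left(220,208 \right)}}{-41573} = \frac{38094}{-45595} + \frac{4 \frac{1}{-84 + 220} \left(208 + 220\right)}{-41573} = 38094 \left(- \frac{1}{45595}\right) + 4 \cdot \frac{1}{136} \cdot 428 \left(- \frac{1}{41573}\right) = - \frac{38094}{45595} + 4 \cdot \frac{1}{136} \cdot 428 \left(- \frac{1}{41573}\right) = - \frac{38094}{45595} + \frac{214}{17} \left(- \frac{1}{41573}\right) = - \frac{38094}{45595} - \frac{214}{706741} = - \frac{26932348984}{32223855895}$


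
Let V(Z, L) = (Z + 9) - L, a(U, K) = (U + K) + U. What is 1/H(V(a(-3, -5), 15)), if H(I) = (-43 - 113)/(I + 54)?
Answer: -37/156 ≈ -0.23718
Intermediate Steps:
a(U, K) = K + 2*U (a(U, K) = (K + U) + U = K + 2*U)
V(Z, L) = 9 + Z - L (V(Z, L) = (9 + Z) - L = 9 + Z - L)
H(I) = -156/(54 + I)
1/H(V(a(-3, -5), 15)) = 1/(-156/(54 + (9 + (-5 + 2*(-3)) - 1*15))) = 1/(-156/(54 + (9 + (-5 - 6) - 15))) = 1/(-156/(54 + (9 - 11 - 15))) = 1/(-156/(54 - 17)) = 1/(-156/37) = -37/156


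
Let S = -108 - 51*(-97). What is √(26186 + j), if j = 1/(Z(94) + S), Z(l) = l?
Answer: √637222933887/4933 ≈ 161.82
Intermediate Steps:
S = 4839 (S = -108 + 4947 = 4839)
j = 1/4933 (j = 1/(94 + 4839) = 1/4933 ≈ 0.00020272)
√(26186 + j) = √(26186 + 1/4933) = √(129175539/4933) = √637222933887/4933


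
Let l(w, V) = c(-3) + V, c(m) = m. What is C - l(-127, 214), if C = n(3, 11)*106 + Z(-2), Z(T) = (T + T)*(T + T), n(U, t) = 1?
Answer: -89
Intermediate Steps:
Z(T) = 4*T**2 (Z(T) = (2*T)*(2*T) = 4*T**2)
l(w, V) = -3 + V
C = 122 (C = 1*106 + 4*(-2)**2 = 106 + 4*4 = 106 + 16 = 122)
C - l(-127, 214) = 122 - (-3 + 214) = 122 - 1*211 = 122 - 211 = -89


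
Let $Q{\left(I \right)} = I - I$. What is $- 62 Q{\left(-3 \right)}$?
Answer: $0$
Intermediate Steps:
$Q{\left(I \right)} = 0$
$- 62 Q{\left(-3 \right)} = \left(-62\right) 0 = 0$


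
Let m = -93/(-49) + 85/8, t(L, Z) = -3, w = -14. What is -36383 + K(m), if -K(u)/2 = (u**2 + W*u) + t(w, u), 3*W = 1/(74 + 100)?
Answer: -735764123809/20053152 ≈ -36691.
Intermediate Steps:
W = 1/522 (W = 1/(3*(74 + 100)) = (1/3)/174 = (1/3)*(1/174) = 1/522 ≈ 0.0019157)
m = 4909/392 (m = -93*(-1/49) + 85*(1/8) = 93/49 + 85/8 = 4909/392 ≈ 12.523)
K(u) = 6 - 2*u**2 - u/261 (K(u) = -2*((u**2 + u/522) - 3) = -2*(-3 + u**2 + u/522) = 6 - 2*u**2 - u/261)
-36383 + K(m) = -36383 + (6 - 2*(4909/392)**2 - 1/261*4909/392) = -36383 + (6 - 2*24098281/153664 - 4909/102312) = -36383 + (6 - 24098281/76832 - 4909/102312) = -36383 - 6170294593/20053152 = -735764123809/20053152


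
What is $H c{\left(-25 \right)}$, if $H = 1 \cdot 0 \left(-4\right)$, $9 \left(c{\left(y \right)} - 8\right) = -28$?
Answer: $0$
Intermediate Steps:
$c{\left(y \right)} = \frac{44}{9}$ ($c{\left(y \right)} = 8 + \frac{1}{9} \left(-28\right) = 8 - \frac{28}{9} = \frac{44}{9}$)
$H = 0$ ($H = 0 \left(-4\right) = 0$)
$H c{\left(-25 \right)} = 0 \cdot \frac{44}{9} = 0$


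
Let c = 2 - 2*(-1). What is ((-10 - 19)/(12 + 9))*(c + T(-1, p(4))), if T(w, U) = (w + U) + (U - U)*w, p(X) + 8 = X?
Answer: 29/21 ≈ 1.3810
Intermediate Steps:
p(X) = -8 + X
T(w, U) = U + w (T(w, U) = (U + w) + 0*w = (U + w) + 0 = U + w)
c = 4 (c = 2 + 2 = 4)
((-10 - 19)/(12 + 9))*(c + T(-1, p(4))) = ((-10 - 19)/(12 + 9))*(4 + ((-8 + 4) - 1)) = (-29/21)*(4 + (-4 - 1)) = (-29*1/21)*(4 - 5) = -29/21*(-1) = 29/21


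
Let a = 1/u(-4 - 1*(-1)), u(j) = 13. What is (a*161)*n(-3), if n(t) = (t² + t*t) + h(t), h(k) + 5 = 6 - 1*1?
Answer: 2898/13 ≈ 222.92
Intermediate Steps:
h(k) = 0 (h(k) = -5 + (6 - 1*1) = -5 + (6 - 1) = -5 + 5 = 0)
a = 1/13 ≈ 0.076923
n(t) = 2*t² (n(t) = (t² + t*t) + 0 = (t² + t²) + 0 = 2*t² + 0 = 2*t²)
(a*161)*n(-3) = ((1/13)*161)*(2*(-3)²) = 161*(2*9)/13 = (161/13)*18 = 2898/13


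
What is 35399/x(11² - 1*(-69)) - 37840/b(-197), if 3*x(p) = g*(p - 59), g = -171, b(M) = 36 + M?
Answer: 276852041/1202187 ≈ 230.29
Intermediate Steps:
x(p) = 3363 - 57*p (x(p) = (-171*(p - 59))/3 = (-171*(-59 + p))/3 = (10089 - 171*p)/3 = 3363 - 57*p)
35399/x(11² - 1*(-69)) - 37840/b(-197) = 35399/(3363 - 57*(11² - 1*(-69))) - 37840/(36 - 197) = 35399/(3363 - 57*(121 + 69)) - 37840/(-161) = 35399/(3363 - 57*190) - 37840*(-1/161) = 35399/(3363 - 10830) + 37840/161 = 35399/(-7467) + 37840/161 = 35399*(-1/7467) + 37840/161 = -35399/7467 + 37840/161 = 276852041/1202187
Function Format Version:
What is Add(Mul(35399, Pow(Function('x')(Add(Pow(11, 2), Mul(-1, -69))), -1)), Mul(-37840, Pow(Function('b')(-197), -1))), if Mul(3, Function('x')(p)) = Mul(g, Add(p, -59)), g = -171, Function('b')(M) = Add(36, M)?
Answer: Rational(276852041, 1202187) ≈ 230.29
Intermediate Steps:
Function('x')(p) = Add(3363, Mul(-57, p)) (Function('x')(p) = Mul(Rational(1, 3), Mul(-171, Add(p, -59))) = Mul(Rational(1, 3), Mul(-171, Add(-59, p))) = Mul(Rational(1, 3), Add(10089, Mul(-171, p))) = Add(3363, Mul(-57, p)))
Add(Mul(35399, Pow(Function('x')(Add(Pow(11, 2), Mul(-1, -69))), -1)), Mul(-37840, Pow(Function('b')(-197), -1))) = Add(Mul(35399, Pow(Add(3363, Mul(-57, Add(Pow(11, 2), Mul(-1, -69)))), -1)), Mul(-37840, Pow(Add(36, -197), -1))) = Add(Mul(35399, Pow(Add(3363, Mul(-57, Add(121, 69))), -1)), Mul(-37840, Pow(-161, -1))) = Add(Mul(35399, Pow(Add(3363, Mul(-57, 190)), -1)), Mul(-37840, Rational(-1, 161))) = Add(Mul(35399, Pow(Add(3363, -10830), -1)), Rational(37840, 161)) = Add(Mul(35399, Pow(-7467, -1)), Rational(37840, 161)) = Add(Mul(35399, Rational(-1, 7467)), Rational(37840, 161)) = Add(Rational(-35399, 7467), Rational(37840, 161)) = Rational(276852041, 1202187)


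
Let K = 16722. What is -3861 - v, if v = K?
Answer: -20583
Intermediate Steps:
v = 16722
-3861 - v = -3861 - 1*16722 = -3861 - 16722 = -20583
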